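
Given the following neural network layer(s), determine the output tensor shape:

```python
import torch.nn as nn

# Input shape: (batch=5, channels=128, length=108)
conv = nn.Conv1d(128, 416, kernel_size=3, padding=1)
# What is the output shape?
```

Input: (5, 128, 108) -> Output: (5, 416, 108)

Answer: (5, 416, 108)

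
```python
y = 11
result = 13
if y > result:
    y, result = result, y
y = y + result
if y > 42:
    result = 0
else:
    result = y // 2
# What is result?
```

Trace:
`y = 11` → y = 11
`result = 13` → result = 13
`if y > result: ...` → y > result is False → no variable changes
`y = y + result` → y = 24
`if y > 42: ...` → y > 42 is False, take else branch → result = 12
So result = 12

Answer: 12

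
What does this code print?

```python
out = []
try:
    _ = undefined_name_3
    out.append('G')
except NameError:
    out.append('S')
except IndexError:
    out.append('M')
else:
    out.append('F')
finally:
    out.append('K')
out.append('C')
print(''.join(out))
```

Execution trace: 'S' (except NameError) → 'K' (finally) → 'C' (after the try/except). Output: SKC

Answer: SKC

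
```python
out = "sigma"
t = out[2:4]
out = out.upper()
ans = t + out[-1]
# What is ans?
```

Trace:
`out = "sigma"` → out = 'sigma'
`t = out[2:4]` → t = 'gm'
`out = out.upper()` → out = 'SIGMA'
`ans = t + out[-1]` → ans = 'gmA'
So ans = 'gmA'

Answer: 'gmA'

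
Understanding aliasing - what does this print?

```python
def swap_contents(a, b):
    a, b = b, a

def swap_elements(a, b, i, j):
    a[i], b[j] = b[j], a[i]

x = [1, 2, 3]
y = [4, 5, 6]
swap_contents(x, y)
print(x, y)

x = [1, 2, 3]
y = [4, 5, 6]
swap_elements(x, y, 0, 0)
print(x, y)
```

Key concept: parameter rebinding vs mutation.
Step by step:
`x = [1, 2, 3]` → x = [1, 2, 3]
`y = [4, 5, 6]` → y = [4, 5, 6]
`swap_contents(x, y)` → no visible change to tracked variables
`print(x, y)` → prints [1, 2, 3] [4, 5, 6]
`x = [1, 2, 3]` → x = [1, 2, 3]
`y = [4, 5, 6]` → y = [4, 5, 6]
`swap_elements(x, y, 0, 0)` → x = [4, 2, 3]; y = [1, 5, 6]
`print(x, y)` → prints [4, 2, 3] [1, 5, 6]

Answer:
[1, 2, 3] [4, 5, 6]
[4, 2, 3] [1, 5, 6]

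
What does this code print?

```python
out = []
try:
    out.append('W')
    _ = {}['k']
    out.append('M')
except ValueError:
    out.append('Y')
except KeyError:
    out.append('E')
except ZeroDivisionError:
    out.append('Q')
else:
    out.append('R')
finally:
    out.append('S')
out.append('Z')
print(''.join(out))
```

Execution trace: 'W' (try body) → 'E' (except KeyError) → 'S' (finally) → 'Z' (after the try/except). Output: WESZ

Answer: WESZ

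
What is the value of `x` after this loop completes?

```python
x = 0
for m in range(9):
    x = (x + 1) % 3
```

Increment mod 3, 9 times = 0
`x` takes the values: 0 → 1 → 2 → 0 → 1 → 2 → 0 → 1 → 2 → 0

Answer: 0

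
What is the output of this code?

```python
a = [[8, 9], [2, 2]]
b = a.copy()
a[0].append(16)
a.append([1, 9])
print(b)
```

Key concept: shallow copy with nested lists.
Step by step:
`a = [[8, 9], [2, 2]]` → a = [[8, 9], [2, 2]]
`b = a.copy()` → b = [[8, 9], [2, 2]]
`a[0].append(16)` → a = [[8, 9, 16], [2, 2]]; b = [[8, 9, 16], [2, 2]]
`a.append([1, 9])` → a = [[8, 9, 16], [2, 2], [1, 9]]
`print(b)` → prints [[8, 9, 16], [2, 2]]

Answer: [[8, 9, 16], [2, 2]]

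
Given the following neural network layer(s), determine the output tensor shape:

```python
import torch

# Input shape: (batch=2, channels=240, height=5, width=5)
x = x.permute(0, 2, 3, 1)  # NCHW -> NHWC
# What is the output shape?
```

Input: (2, 240, 5, 5) -> Output: (2, 5, 5, 240)

Answer: (2, 5, 5, 240)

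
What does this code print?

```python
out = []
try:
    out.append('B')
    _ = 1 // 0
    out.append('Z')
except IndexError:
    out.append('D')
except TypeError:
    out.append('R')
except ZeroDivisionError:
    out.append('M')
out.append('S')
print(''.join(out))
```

Execution trace: 'B' (try body) → 'M' (except ZeroDivisionError) → 'S' (after the try/except). Output: BMS

Answer: BMS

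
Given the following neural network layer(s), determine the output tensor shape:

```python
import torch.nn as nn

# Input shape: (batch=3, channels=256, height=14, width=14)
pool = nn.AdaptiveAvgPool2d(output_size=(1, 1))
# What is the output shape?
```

Input: (3, 256, 14, 14) -> Output: (3, 256, 1, 1)

Answer: (3, 256, 1, 1)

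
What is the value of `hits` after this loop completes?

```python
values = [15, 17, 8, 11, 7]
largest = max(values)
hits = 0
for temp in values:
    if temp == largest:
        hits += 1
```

Count of max value 17 in [15, 17, 8, 11, 7]
`hits` takes the values: 0 → 1

Answer: 1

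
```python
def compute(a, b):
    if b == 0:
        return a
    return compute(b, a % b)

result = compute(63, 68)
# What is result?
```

compute(63, 68) -> compute(68, 63) -> compute(63, 5) -> compute(5, 3) -> compute(3, 2) -> compute(2, 1) -> compute(1, 0) -> 1

Answer: 1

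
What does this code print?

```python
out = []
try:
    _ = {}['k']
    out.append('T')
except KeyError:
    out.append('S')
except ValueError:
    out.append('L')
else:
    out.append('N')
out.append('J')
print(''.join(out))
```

Execution trace: 'S' (except KeyError) → 'J' (after the try/except). Output: SJ

Answer: SJ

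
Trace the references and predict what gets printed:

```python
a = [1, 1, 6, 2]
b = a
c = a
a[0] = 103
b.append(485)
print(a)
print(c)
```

Key concept: multiple aliases.
Step by step:
`a = [1, 1, 6, 2]` → a = [1, 1, 6, 2]
`b = a` → b = [1, 1, 6, 2] (same object as a)
`c = a` → c = [1, 1, 6, 2] (same object as a, b)
`a[0] = 103` → a = [103, 1, 6, 2] (same object as b, c); b = [103, 1, 6, 2] (same object as a, c); c = [103, 1, 6, 2] (same object as a, b)
`b.append(485)` → a = [103, 1, 6, 2, 485] (same object as b, c); b = [103, 1, 6, 2, 485] (same object as a, c); c = [103, 1, 6, 2, 485] (same object as a, b)
`print(a)` → prints [103, 1, 6, 2, 485]
`print(c)` → prints [103, 1, 6, 2, 485]

Answer:
[103, 1, 6, 2, 485]
[103, 1, 6, 2, 485]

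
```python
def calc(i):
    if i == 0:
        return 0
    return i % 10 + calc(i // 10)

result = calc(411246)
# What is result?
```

Sum of digits of 411246: 6 + 4 + 2 + 1 + 1 + 4 = 18

Answer: 18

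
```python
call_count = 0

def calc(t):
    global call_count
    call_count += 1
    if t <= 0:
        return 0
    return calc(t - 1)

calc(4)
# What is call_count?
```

Linear recursion stepping by 1: 5 calls from t=4 down to ≤0.

Answer: 5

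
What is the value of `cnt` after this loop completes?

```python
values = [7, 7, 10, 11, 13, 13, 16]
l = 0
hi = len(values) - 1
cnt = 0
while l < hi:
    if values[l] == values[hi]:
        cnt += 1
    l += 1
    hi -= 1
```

Count matching pairs from ends
`cnt` takes the values: 0

Answer: 0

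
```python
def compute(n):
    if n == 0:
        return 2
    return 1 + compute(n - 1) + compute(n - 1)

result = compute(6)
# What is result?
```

compute(n) = 1 + 2·compute(n-1), compute(0)=2. Closed form: (2+1)·2^6 - 1 = 191.

Answer: 191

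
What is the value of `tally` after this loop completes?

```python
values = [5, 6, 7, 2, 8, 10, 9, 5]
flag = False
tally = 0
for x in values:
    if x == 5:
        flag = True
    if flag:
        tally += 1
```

Count elements after first 5 in [5, 6, 7, 2, 8, 10, 9, 5]
`tally` takes the values: 0 → 1 → 2 → 3 → 4 → 5 → 6 → 7 → 8

Answer: 8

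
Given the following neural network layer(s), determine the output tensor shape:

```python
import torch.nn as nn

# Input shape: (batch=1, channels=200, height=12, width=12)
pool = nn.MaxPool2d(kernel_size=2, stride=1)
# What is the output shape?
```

Input: (1, 200, 12, 12) -> Output: (1, 200, 11, 11)

Answer: (1, 200, 11, 11)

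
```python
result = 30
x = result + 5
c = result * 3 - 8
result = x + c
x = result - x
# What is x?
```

Trace:
`result = 30` → result = 30
`x = result + 5` → x = 35
`c = result * 3 - 8` → c = 82
`result = x + c` → result = 117
`x = result - x` → x = 82
So x = 82

Answer: 82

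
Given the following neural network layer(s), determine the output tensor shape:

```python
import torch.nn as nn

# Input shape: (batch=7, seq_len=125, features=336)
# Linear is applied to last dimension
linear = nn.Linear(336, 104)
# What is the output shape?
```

Input: (7, 125, 336) -> Output: (7, 125, 104)

Answer: (7, 125, 104)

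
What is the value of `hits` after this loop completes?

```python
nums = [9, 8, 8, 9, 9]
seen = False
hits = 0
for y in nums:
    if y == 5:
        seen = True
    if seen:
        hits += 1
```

Count elements after first 5 in [9, 8, 8, 9, 9]
`hits` takes the values: 0

Answer: 0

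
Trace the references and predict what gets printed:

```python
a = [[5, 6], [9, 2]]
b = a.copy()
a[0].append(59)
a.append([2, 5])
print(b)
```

Key concept: shallow copy with nested lists.
Step by step:
`a = [[5, 6], [9, 2]]` → a = [[5, 6], [9, 2]]
`b = a.copy()` → b = [[5, 6], [9, 2]]
`a[0].append(59)` → a = [[5, 6, 59], [9, 2]]; b = [[5, 6, 59], [9, 2]]
`a.append([2, 5])` → a = [[5, 6, 59], [9, 2], [2, 5]]
`print(b)` → prints [[5, 6, 59], [9, 2]]

Answer: [[5, 6, 59], [9, 2]]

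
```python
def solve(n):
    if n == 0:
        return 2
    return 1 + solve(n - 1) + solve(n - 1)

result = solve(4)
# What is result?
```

solve(n) = 1 + 2·solve(n-1), solve(0)=2. Closed form: (2+1)·2^4 - 1 = 47.

Answer: 47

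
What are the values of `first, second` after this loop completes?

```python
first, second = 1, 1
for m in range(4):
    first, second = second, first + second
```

Fibonacci: after 4 iterations
`first, second` takes the values: (1, 1) → (1, 2) → (2, 3) → (3, 5) → (5, 8)

Answer: 5, 8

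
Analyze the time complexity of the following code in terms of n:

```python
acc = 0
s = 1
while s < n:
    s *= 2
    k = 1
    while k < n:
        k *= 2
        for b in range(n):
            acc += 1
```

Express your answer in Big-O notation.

Each loop level contributes: log n × log n × n. Multiplying the contributions gives O(n log² n).

Answer: O(n log² n)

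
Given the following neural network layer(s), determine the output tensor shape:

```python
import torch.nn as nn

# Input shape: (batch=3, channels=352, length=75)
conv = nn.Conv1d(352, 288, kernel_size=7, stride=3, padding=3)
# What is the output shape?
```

Input: (3, 352, 75) -> Output: (3, 288, 25)

Answer: (3, 288, 25)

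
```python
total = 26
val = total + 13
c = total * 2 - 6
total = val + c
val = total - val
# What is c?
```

Trace:
`total = 26` → total = 26
`val = total + 13` → val = 39
`c = total * 2 - 6` → c = 46
`total = val + c` → total = 85
`val = total - val` → val = 46
So c = 46

Answer: 46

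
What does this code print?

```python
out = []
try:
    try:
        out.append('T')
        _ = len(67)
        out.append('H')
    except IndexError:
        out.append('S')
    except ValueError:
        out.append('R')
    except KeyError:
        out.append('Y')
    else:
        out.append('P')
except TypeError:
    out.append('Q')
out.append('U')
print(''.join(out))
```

Execution trace: 'T' (try body) → 'Q' (outer except TypeError) → 'U' (after the try/except). Output: TQU

Answer: TQU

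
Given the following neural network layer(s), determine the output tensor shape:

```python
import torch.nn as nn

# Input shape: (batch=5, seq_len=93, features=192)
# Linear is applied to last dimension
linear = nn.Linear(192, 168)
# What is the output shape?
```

Input: (5, 93, 192) -> Output: (5, 93, 168)

Answer: (5, 93, 168)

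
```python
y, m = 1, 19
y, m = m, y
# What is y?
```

Trace:
`y, m = 1, 19` → y = 1; m = 19
`y, m = m, y` → y = 19; m = 1
So y = 19

Answer: 19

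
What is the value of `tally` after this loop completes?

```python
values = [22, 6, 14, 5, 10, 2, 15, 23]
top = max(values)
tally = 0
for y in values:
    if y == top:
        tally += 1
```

Count of max value 23 in [22, 6, 14, 5, 10, 2, 15, 23]
`tally` takes the values: 0 → 1

Answer: 1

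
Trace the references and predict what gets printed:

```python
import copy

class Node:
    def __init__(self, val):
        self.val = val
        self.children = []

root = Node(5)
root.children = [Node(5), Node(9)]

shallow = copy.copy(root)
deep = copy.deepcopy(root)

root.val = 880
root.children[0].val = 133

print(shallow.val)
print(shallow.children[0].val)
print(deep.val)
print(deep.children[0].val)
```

Key concept: deep copy with custom objects.
Step by step:
`root = Node(5)` → root = Node(val=5, children=[])
`root.children = [Node(5), Node(9)]` → root = Node(val=5, children=[Node(val=5, children=[]), Node(val=9, children=[])])
`shallow = copy.copy(root)` → shallow = Node(val=5, children=[Node(val=5, children=[]), Node(val=9, children=[])])
`deep = copy.deepcopy(root)` → deep = Node(val=5, children=[Node(val=5, children=[]), Node(val=9, children=[])])
`root.val = 880` → root = Node(val=880, children=[Node(val=5, children=[]), Node(val=9, children=[])])
`root.children[0].val = 133` → root = Node(val=880, children=[Node(val=133, children=[]), Node(val=9, children=[])]); shallow = Node(val=5, children=[Node(val=133, children=[]), Node(val=9, children=[])])
`print(shallow.val)` → prints 5
`print(shallow.children[0].val)` → prints 133
`print(deep.val)` → prints 5
`print(deep.children[0].val)` → prints 5

Answer:
5
133
5
5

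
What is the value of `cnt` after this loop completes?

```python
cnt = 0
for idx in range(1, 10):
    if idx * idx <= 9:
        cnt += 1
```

Count numbers where idx² ≤ 9
`cnt` takes the values: 0 → 1 → 2 → 3

Answer: 3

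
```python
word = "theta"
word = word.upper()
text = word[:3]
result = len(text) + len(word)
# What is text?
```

Trace:
`word = "theta"` → word = 'theta'
`word = word.upper()` → word = 'THETA'
`text = word[:3]` → text = 'THE'
`result = len(text) + len(word)` → result = 8
So text = 'THE'

Answer: 'THE'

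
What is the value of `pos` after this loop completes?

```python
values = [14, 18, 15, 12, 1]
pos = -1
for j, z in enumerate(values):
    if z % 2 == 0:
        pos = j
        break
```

First even number index in [14, 18, 15, 12, 1]
`pos` takes the values: -1 → 0

Answer: 0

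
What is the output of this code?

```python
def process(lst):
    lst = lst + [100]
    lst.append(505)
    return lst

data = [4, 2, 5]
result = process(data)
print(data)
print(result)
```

Key concept: rebinding parameter vs mutation.
Step by step:
`data = [4, 2, 5]` → data = [4, 2, 5]
`result = process(data)` → result = [4, 2, 5, 100, 505]
`print(data)` → prints [4, 2, 5]
`print(result)` → prints [4, 2, 5, 100, 505]

Answer:
[4, 2, 5]
[4, 2, 5, 100, 505]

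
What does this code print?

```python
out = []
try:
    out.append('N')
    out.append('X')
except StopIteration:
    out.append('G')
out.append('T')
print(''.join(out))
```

Execution trace: 'N' (try body) → 'X' (try body, no exception) → 'T' (after the try/except). Output: NXT

Answer: NXT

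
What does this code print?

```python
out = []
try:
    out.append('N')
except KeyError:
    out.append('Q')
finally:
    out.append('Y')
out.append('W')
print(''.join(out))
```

Execution trace: 'N' (try body, no exception) → 'Y' (finally) → 'W' (after the try/except). Output: NYW

Answer: NYW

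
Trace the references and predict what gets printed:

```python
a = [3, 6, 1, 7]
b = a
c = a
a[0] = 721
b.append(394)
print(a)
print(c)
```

Key concept: multiple aliases.
Step by step:
`a = [3, 6, 1, 7]` → a = [3, 6, 1, 7]
`b = a` → b = [3, 6, 1, 7] (same object as a)
`c = a` → c = [3, 6, 1, 7] (same object as a, b)
`a[0] = 721` → a = [721, 6, 1, 7] (same object as b, c); b = [721, 6, 1, 7] (same object as a, c); c = [721, 6, 1, 7] (same object as a, b)
`b.append(394)` → a = [721, 6, 1, 7, 394] (same object as b, c); b = [721, 6, 1, 7, 394] (same object as a, c); c = [721, 6, 1, 7, 394] (same object as a, b)
`print(a)` → prints [721, 6, 1, 7, 394]
`print(c)` → prints [721, 6, 1, 7, 394]

Answer:
[721, 6, 1, 7, 394]
[721, 6, 1, 7, 394]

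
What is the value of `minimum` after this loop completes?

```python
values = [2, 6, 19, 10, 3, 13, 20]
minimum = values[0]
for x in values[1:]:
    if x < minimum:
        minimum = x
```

Minimum of [2, 6, 19, 10, 3, 13, 20]
`minimum` takes the values: 2

Answer: 2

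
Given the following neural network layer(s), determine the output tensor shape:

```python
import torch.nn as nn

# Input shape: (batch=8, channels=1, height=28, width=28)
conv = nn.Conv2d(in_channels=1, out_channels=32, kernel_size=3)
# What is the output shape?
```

Input: (8, 1, 28, 28) -> Output: (8, 32, 26, 26)

Answer: (8, 32, 26, 26)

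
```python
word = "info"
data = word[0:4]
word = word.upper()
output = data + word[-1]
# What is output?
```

Trace:
`word = "info"` → word = 'info'
`data = word[0:4]` → data = 'info'
`word = word.upper()` → word = 'INFO'
`output = data + word[-1]` → output = 'infoO'
So output = 'infoO'

Answer: 'infoO'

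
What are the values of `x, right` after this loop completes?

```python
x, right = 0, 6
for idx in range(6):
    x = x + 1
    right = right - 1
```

x goes 0→6, right goes 6→0
`x, right` takes the values: (0, 6) → (1, 6) → (1, 5) → (2, 5) → (2, 4) → (3, 4) → (3, 3) → (4, 3) → (4, 2) → (5, 2) → (5, 1) → (6, 1) → (6, 0)

Answer: 6, 0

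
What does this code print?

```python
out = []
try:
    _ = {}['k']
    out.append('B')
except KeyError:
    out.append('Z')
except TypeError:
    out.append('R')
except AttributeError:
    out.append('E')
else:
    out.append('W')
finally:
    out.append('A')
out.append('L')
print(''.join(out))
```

Execution trace: 'Z' (except KeyError) → 'A' (finally) → 'L' (after the try/except). Output: ZAL

Answer: ZAL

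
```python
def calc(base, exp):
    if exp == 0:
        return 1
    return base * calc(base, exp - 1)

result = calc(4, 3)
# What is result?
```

calc(4, 3) = 4 * 4 * 4 = 64

Answer: 64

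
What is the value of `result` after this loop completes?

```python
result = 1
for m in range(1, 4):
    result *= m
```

3! = 6
`result` takes the values: 1 → 2 → 6

Answer: 6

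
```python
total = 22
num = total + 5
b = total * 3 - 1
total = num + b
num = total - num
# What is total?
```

Trace:
`total = 22` → total = 22
`num = total + 5` → num = 27
`b = total * 3 - 1` → b = 65
`total = num + b` → total = 92
`num = total - num` → num = 65
So total = 92

Answer: 92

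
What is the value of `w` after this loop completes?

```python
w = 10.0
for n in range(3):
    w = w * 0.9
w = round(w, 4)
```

Exponential decay: 10.0 * 0.9^3
`w` takes the values: 10.0 → 9.0 → 8.1 → 7.29

Answer: 7.29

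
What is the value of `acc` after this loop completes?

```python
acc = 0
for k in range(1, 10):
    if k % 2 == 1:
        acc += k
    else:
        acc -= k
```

Add odd, subtract even
`acc` takes the values: 0 → 1 → -1 → 2 → -2 → 3 → -3 → 4 → -4 → 5

Answer: 5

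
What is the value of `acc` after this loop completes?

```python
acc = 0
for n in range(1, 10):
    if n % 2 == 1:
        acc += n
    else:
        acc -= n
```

Add odd, subtract even
`acc` takes the values: 0 → 1 → -1 → 2 → -2 → 3 → -3 → 4 → -4 → 5

Answer: 5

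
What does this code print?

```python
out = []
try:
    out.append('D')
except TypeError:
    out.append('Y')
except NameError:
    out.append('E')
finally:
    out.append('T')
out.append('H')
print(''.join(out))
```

Execution trace: 'D' (try body, no exception) → 'T' (finally) → 'H' (after the try/except). Output: DTH

Answer: DTH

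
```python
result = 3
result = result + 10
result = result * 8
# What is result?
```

Trace:
`result = 3` → result = 3
`result = result + 10` → result = 13
`result = result * 8` → result = 104
So result = 104

Answer: 104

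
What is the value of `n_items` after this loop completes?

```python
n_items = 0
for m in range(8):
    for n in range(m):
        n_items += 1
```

Triangle number: 0+1+2+...+7
`n_items` takes the values: 0 → 1 → 2 → 3 → 4 → 5 → 6 → 7 → 8 → 9 → 10 → 11 → 12 → 13 → 14 → 15 → 16 → 17 → 18 → 19 → 20 → 21 → 22 → 23 → 24 → 25 → 26 → 27 → 28

Answer: 28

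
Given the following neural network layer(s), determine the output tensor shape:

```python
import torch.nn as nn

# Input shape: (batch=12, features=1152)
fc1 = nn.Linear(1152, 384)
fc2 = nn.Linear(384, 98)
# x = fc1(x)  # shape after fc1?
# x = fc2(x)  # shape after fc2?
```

Input: (12, 1152) -> after fc1: (12, 384) -> Output: (12, 98)

Answer: (12, 98)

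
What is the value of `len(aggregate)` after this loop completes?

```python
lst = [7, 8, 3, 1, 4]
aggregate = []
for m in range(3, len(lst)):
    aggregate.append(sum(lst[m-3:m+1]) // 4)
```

Number of 4-element averages
`aggregate` takes the values: [] → [4] → [4, 4]
So `len(aggregate)` = 2

Answer: 2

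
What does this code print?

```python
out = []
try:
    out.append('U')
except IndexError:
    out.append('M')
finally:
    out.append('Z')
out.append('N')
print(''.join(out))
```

Execution trace: 'U' (try body, no exception) → 'Z' (finally) → 'N' (after the try/except). Output: UZN

Answer: UZN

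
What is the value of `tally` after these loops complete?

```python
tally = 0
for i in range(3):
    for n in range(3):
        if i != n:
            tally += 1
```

3² - 3 (exclude diagonal)
`tally` takes the values: 0 → 1 → 2 → 3 → 4 → 5 → 6

Answer: 6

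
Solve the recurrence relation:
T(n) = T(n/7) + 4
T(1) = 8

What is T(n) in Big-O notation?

Each step divides n by 7 and adds 4. After log_7(n) steps we reach T(1)=8. So T(n) = 4·log_7(n) + 8 = O(log n).

Answer: O(log n)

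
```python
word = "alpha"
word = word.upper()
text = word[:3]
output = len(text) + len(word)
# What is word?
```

Trace:
`word = "alpha"` → word = 'alpha'
`word = word.upper()` → word = 'ALPHA'
`text = word[:3]` → text = 'ALP'
`output = len(text) + len(word)` → output = 8
So word = 'ALPHA'

Answer: 'ALPHA'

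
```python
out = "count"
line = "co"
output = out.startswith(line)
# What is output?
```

Trace:
`out = "count"` → out = 'count'
`line = "co"` → line = 'co'
`output = out.startswith(line)` → output = True
So output = True

Answer: True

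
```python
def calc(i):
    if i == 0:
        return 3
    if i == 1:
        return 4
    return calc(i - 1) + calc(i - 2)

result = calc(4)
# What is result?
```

Build up from base cases: calc(0)=3, calc(1)=4, calc(2)=7, calc(3)=11, calc(4)=18

Answer: 18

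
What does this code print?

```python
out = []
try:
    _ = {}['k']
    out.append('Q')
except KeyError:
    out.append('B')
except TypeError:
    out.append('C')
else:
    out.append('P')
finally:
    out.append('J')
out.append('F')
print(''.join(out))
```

Execution trace: 'B' (except KeyError) → 'J' (finally) → 'F' (after the try/except). Output: BJF

Answer: BJF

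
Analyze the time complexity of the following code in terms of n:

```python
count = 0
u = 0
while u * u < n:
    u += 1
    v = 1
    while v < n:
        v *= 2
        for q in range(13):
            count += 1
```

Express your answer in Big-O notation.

Each loop level contributes: √n × log n × 1. Multiplying the contributions gives O(√n log n).

Answer: O(√n log n)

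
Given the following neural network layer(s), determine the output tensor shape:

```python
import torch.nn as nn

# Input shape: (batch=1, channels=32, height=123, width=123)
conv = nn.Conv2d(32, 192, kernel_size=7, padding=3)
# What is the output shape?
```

Input: (1, 32, 123, 123) -> Output: (1, 192, 123, 123)

Answer: (1, 192, 123, 123)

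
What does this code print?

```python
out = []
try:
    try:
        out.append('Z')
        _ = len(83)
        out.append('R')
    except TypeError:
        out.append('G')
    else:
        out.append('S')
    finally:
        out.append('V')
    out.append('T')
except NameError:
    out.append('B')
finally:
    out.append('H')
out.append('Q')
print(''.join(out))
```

Execution trace: 'Z' (inner try body) → 'G' (inner except TypeError) → 'V' (inner finally) → 'T' (try body, no exception) → 'H' (finally) → 'Q' (after the try/except). Output: ZGVTHQ

Answer: ZGVTHQ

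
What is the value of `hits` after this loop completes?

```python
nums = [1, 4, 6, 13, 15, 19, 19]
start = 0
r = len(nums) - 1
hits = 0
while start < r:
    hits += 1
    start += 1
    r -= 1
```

Iterations until pointers meet (list length 7)
`hits` takes the values: 0 → 1 → 2 → 3

Answer: 3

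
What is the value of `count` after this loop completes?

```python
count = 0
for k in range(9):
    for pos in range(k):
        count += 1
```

Triangle number: 0+1+2+...+8
`count` takes the values: 0 → 1 → 2 → 3 → 4 → 5 → 6 → 7 → 8 → 9 → 10 → 11 → 12 → 13 → 14 → 15 → 16 → 17 → 18 → 19 → 20 → 21 → 22 → 23 → 24 → 25 → 26 → 27 → 28 → 29 → 30 → 31 → 32 → 33 → 34 → 35 → 36

Answer: 36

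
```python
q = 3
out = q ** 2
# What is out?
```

Trace:
`q = 3` → q = 3
`out = q ** 2` → out = 9
So out = 9

Answer: 9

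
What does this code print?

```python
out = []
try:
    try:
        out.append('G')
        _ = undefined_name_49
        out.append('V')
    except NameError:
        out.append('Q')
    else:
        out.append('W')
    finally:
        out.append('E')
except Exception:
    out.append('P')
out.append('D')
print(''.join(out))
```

Execution trace: 'G' (inner try body) → 'Q' (inner except NameError) → 'E' (inner finally) → 'D' (after the try/except). Output: GQED

Answer: GQED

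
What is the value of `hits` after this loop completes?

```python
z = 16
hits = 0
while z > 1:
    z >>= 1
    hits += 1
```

Count right shifts until 1
`hits` takes the values: 0 → 1 → 2 → 3 → 4

Answer: 4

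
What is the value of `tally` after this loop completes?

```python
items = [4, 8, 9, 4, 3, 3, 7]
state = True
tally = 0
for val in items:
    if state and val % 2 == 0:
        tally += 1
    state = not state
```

Count even values at even positions
`tally` takes the values: 0 → 1

Answer: 1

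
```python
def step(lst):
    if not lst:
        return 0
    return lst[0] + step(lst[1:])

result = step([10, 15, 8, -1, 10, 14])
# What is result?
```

10 + 15 + 8 + (-1) + 10 + 14 + 0 = 56

Answer: 56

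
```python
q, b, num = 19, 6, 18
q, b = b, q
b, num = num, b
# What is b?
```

Trace:
`q, b, num = 19, 6, 18` → q = 19; b = 6; num = 18
`q, b = b, q` → q = 6; b = 19
`b, num = num, b` → b = 18; num = 19
So b = 18

Answer: 18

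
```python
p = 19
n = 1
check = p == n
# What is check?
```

Trace:
`p = 19` → p = 19
`n = 1` → n = 1
`check = p == n` → check = False
So check = False

Answer: False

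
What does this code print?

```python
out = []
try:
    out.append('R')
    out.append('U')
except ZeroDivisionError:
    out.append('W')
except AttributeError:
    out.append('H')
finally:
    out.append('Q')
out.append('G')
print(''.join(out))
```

Execution trace: 'R' (try body) → 'U' (try body, no exception) → 'Q' (finally) → 'G' (after the try/except). Output: RUQG

Answer: RUQG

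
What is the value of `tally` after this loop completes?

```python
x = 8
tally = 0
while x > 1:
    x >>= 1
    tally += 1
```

Count right shifts until 1
`tally` takes the values: 0 → 1 → 2 → 3

Answer: 3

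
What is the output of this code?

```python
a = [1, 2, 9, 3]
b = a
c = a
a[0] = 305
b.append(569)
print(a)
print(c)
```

Key concept: multiple aliases.
Step by step:
`a = [1, 2, 9, 3]` → a = [1, 2, 9, 3]
`b = a` → b = [1, 2, 9, 3] (same object as a)
`c = a` → c = [1, 2, 9, 3] (same object as a, b)
`a[0] = 305` → a = [305, 2, 9, 3] (same object as b, c); b = [305, 2, 9, 3] (same object as a, c); c = [305, 2, 9, 3] (same object as a, b)
`b.append(569)` → a = [305, 2, 9, 3, 569] (same object as b, c); b = [305, 2, 9, 3, 569] (same object as a, c); c = [305, 2, 9, 3, 569] (same object as a, b)
`print(a)` → prints [305, 2, 9, 3, 569]
`print(c)` → prints [305, 2, 9, 3, 569]

Answer:
[305, 2, 9, 3, 569]
[305, 2, 9, 3, 569]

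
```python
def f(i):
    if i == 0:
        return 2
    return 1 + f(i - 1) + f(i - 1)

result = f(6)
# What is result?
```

f(i) = 1 + 2·f(i-1), f(0)=2. Closed form: (2+1)·2^6 - 1 = 191.

Answer: 191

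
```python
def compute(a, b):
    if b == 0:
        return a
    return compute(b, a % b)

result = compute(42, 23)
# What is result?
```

compute(42, 23) -> compute(23, 19) -> compute(19, 4) -> compute(4, 3) -> compute(3, 1) -> compute(1, 0) -> 1

Answer: 1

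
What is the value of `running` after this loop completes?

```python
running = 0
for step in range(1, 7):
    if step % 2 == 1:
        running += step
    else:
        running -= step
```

Add odd, subtract even
`running` takes the values: 0 → 1 → -1 → 2 → -2 → 3 → -3

Answer: -3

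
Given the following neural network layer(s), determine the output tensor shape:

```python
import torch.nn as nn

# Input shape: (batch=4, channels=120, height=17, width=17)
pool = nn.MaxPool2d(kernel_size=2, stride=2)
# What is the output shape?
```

Input: (4, 120, 17, 17) -> Output: (4, 120, 8, 8)

Answer: (4, 120, 8, 8)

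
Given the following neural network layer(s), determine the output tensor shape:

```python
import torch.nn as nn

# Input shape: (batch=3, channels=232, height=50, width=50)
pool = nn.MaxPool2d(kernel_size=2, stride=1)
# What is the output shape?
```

Input: (3, 232, 50, 50) -> Output: (3, 232, 49, 49)

Answer: (3, 232, 49, 49)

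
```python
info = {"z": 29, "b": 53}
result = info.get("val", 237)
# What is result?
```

Trace:
`info = {"z": 29, "b": 53}` → info = {'z': 29, 'b': 53}
`result = info.get("val", 237)` → result = 237
So result = 237

Answer: 237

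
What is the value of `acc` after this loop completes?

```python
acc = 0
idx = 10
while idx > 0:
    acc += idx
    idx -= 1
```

Sum 10 down to 1
`acc` takes the values: 0 → 10 → 19 → 27 → 34 → 40 → 45 → 49 → 52 → 54 → 55

Answer: 55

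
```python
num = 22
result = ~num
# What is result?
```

Trace:
`num = 22` → num = 22
`result = ~num` → result = -23
So result = -23

Answer: -23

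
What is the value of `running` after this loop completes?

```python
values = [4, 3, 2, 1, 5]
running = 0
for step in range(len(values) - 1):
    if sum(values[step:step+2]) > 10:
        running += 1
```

Count windows with sum > 10
`running` takes the values: 0

Answer: 0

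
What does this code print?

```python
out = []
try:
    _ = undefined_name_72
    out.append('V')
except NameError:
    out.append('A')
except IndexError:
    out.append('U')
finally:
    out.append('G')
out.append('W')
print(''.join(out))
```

Execution trace: 'A' (except NameError) → 'G' (finally) → 'W' (after the try/except). Output: AGW

Answer: AGW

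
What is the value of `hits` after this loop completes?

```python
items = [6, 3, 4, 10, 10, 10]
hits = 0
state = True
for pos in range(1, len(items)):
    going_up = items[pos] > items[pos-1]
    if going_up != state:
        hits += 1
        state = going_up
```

Count direction changes in [6, 3, 4, 10, 10, 10]
`hits` takes the values: 0 → 1 → 2 → 3

Answer: 3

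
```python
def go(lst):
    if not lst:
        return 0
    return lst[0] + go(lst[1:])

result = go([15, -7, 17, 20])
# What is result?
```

15 + (-7) + 17 + 20 + 0 = 45

Answer: 45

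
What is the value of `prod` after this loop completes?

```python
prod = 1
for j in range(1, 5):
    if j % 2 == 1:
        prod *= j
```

Product of odd numbers 1 to 4
`prod` takes the values: 1 → 3

Answer: 3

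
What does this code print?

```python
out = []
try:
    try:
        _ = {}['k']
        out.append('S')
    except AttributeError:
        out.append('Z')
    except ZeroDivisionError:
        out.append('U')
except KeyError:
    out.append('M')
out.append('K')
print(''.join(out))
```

Execution trace: 'M' (outer except KeyError) → 'K' (after the try/except). Output: MK

Answer: MK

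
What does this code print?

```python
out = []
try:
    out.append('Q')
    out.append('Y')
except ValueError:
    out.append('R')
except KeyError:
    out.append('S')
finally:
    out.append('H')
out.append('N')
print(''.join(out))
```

Execution trace: 'Q' (try body) → 'Y' (try body, no exception) → 'H' (finally) → 'N' (after the try/except). Output: QYHN

Answer: QYHN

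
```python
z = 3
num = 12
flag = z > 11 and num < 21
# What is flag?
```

Trace:
`z = 3` → z = 3
`num = 12` → num = 12
`flag = z > 11 and num < 21` → flag = False
So flag = False

Answer: False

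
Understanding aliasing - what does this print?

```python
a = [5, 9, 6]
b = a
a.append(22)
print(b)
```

Key concept: basic list aliasing.
Step by step:
`a = [5, 9, 6]` → a = [5, 9, 6]
`b = a` → b = [5, 9, 6] (same object as a)
`a.append(22)` → a = [5, 9, 6, 22] (same object as b); b = [5, 9, 6, 22] (same object as a)
`print(b)` → prints [5, 9, 6, 22]

Answer: [5, 9, 6, 22]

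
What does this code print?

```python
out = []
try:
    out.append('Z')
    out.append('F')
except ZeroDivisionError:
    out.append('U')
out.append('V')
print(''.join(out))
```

Execution trace: 'Z' (try body) → 'F' (try body, no exception) → 'V' (after the try/except). Output: ZFV

Answer: ZFV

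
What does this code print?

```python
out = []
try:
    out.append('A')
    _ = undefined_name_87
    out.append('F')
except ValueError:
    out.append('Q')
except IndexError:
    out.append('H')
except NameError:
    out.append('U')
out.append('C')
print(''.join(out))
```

Execution trace: 'A' (try body) → 'U' (except NameError) → 'C' (after the try/except). Output: AUC

Answer: AUC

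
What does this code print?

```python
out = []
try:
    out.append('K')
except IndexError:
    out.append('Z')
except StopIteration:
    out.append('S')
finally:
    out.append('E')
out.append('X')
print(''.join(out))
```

Execution trace: 'K' (try body, no exception) → 'E' (finally) → 'X' (after the try/except). Output: KEX

Answer: KEX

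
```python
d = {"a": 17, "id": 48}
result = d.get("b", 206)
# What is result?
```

Trace:
`d = {"a": 17, "id": 48}` → d = {'a': 17, 'id': 48}
`result = d.get("b", 206)` → result = 206
So result = 206

Answer: 206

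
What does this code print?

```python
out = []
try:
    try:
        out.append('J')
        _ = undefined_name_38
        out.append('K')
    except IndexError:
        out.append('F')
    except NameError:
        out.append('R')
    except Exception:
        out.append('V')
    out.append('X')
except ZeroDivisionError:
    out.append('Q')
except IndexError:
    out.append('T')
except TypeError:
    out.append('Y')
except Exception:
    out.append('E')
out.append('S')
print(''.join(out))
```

Execution trace: 'J' (inner try body) → 'R' (inner except NameError) → 'X' (try body, no exception) → 'S' (after the try/except). Output: JRXS

Answer: JRXS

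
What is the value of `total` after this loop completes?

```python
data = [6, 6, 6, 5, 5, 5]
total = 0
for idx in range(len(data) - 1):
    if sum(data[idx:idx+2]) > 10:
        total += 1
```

Count windows with sum > 10
`total` takes the values: 0 → 1 → 2 → 3

Answer: 3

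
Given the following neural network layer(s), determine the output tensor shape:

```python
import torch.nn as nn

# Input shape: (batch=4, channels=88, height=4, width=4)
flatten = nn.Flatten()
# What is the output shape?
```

Input: (4, 88, 4, 4) -> Output: (4, 1408)

Answer: (4, 1408)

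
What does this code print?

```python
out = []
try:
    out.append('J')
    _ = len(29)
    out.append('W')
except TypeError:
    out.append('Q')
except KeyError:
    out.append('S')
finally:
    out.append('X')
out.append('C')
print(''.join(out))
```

Execution trace: 'J' (try body) → 'Q' (except TypeError) → 'X' (finally) → 'C' (after the try/except). Output: JQXC

Answer: JQXC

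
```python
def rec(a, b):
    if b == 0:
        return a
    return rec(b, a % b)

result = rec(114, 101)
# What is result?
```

rec(114, 101) -> rec(101, 13) -> rec(13, 10) -> rec(10, 3) -> rec(3, 1) -> rec(1, 0) -> 1

Answer: 1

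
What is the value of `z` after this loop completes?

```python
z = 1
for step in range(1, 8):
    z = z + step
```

Start at 1, add 1 through 7
`z` takes the values: 1 → 2 → 4 → 7 → 11 → 16 → 22 → 29

Answer: 29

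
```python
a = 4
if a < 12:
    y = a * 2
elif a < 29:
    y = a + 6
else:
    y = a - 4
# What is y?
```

Trace:
`a = 4` → a = 4
`if a < 12: ...` → a < 12 is True → y = 8
So y = 8

Answer: 8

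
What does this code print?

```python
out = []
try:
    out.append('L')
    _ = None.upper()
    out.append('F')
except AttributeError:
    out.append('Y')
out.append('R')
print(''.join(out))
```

Execution trace: 'L' (try body) → 'Y' (except AttributeError) → 'R' (after the try/except). Output: LYR

Answer: LYR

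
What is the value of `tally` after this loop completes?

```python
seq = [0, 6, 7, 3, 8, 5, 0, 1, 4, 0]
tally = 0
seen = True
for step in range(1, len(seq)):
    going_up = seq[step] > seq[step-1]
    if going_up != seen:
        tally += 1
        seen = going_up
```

Count direction changes in [0, 6, 7, 3, 8, 5, 0, 1, 4, 0]
`tally` takes the values: 0 → 1 → 2 → 3 → 4 → 5

Answer: 5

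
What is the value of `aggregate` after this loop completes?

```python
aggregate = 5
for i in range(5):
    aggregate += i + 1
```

Start at 5, add 1 to 5 = 20
`aggregate` takes the values: 5 → 6 → 8 → 11 → 15 → 20

Answer: 20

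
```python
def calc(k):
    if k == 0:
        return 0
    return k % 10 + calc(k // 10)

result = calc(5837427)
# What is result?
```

Sum of digits of 5837427: 7 + 2 + 4 + 7 + 3 + 8 + 5 = 36

Answer: 36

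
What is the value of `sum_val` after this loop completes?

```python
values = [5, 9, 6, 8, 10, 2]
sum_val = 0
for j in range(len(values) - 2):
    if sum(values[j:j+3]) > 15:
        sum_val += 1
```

Count windows with sum > 15
`sum_val` takes the values: 0 → 1 → 2 → 3 → 4

Answer: 4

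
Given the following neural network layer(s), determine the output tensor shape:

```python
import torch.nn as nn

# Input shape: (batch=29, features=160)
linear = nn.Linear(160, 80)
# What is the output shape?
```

Input: (29, 160) -> Output: (29, 80)

Answer: (29, 80)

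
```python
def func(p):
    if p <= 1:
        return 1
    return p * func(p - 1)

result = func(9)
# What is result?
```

func(9) = 9 * 8 * 7 * 6 * 5 * 4 * 3 * 2 * 1 = 362880

Answer: 362880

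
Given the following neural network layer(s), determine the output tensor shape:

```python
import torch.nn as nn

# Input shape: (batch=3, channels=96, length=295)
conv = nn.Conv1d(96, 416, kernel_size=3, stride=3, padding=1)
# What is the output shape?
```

Input: (3, 96, 295) -> Output: (3, 416, 99)

Answer: (3, 416, 99)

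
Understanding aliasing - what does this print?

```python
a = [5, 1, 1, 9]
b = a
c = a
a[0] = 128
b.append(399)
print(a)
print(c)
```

Key concept: multiple aliases.
Step by step:
`a = [5, 1, 1, 9]` → a = [5, 1, 1, 9]
`b = a` → b = [5, 1, 1, 9] (same object as a)
`c = a` → c = [5, 1, 1, 9] (same object as a, b)
`a[0] = 128` → a = [128, 1, 1, 9] (same object as b, c); b = [128, 1, 1, 9] (same object as a, c); c = [128, 1, 1, 9] (same object as a, b)
`b.append(399)` → a = [128, 1, 1, 9, 399] (same object as b, c); b = [128, 1, 1, 9, 399] (same object as a, c); c = [128, 1, 1, 9, 399] (same object as a, b)
`print(a)` → prints [128, 1, 1, 9, 399]
`print(c)` → prints [128, 1, 1, 9, 399]

Answer:
[128, 1, 1, 9, 399]
[128, 1, 1, 9, 399]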